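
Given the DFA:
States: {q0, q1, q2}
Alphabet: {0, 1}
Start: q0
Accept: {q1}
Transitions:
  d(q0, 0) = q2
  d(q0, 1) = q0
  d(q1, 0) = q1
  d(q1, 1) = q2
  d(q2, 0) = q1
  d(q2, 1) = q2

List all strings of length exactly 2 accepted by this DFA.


All strings of length 2: 4 total
Accepted: 1

"00"


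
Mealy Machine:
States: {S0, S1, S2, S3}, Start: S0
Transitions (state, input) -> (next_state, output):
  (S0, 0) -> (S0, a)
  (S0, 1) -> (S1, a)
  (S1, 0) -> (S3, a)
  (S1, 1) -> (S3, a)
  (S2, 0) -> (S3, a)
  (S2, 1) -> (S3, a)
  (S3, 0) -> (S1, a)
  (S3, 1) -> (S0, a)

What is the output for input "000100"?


Step-by-step:
  (S0, 0) -> (S0, a)
  (S0, 0) -> (S0, a)
  (S0, 0) -> (S0, a)
  (S0, 1) -> (S1, a)
  (S1, 0) -> (S3, a)
  (S3, 0) -> (S1, a)

"aaaaaa"


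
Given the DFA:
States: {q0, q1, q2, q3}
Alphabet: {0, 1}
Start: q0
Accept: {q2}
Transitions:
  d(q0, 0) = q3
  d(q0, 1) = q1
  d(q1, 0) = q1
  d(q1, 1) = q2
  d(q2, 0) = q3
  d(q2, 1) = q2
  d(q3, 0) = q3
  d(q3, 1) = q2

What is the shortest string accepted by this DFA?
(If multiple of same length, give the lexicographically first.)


BFS by string length (lex-first path to each state shown):
  len 0: q0<-""
  len 1: q1<-"1", q3<-"0"
  len 2: q1<-"10", q2<-"01", q3<-"00"
Found accept state at length 2.

"01"


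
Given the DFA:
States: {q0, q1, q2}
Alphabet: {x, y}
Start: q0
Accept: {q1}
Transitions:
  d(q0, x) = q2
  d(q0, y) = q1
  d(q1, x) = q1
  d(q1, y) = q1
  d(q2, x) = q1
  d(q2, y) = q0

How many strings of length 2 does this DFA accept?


Enumerating all length-2 strings:
  "xx" -> q1 [accept]
  "xy" -> q0 [reject]
  "yx" -> q1 [accept]
  "yy" -> q1 [accept]

3 out of 4


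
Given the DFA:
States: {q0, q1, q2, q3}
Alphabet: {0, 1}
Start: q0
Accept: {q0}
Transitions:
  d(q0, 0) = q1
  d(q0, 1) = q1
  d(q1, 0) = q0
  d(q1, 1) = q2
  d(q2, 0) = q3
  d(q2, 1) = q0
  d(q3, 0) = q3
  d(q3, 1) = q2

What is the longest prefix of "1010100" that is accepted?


Run the DFA, marking each prefix where the state is accepting:
  "" -> q0 [accept]
  "1" -> q1 [reject]
  "10" -> q0 [accept]
  "101" -> q1 [reject]
  "1010" -> q0 [accept]
  "10101" -> q1 [reject]
  "101010" -> q0 [accept]
  "1010100" -> q1 [reject]

"101010"


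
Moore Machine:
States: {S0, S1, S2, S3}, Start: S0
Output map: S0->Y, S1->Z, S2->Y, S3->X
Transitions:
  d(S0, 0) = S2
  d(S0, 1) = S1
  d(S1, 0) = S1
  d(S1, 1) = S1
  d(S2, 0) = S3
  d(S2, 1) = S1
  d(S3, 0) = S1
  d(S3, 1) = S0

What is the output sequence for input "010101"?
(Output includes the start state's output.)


Start: S0 (output Y)
  --0--> S2 (output Y)
  --1--> S1 (output Z)
  --0--> S1 (output Z)
  --1--> S1 (output Z)
  --0--> S1 (output Z)
  --1--> S1 (output Z)

"YYZZZZZ"


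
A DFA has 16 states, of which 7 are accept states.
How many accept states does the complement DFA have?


Complement swaps accept and non-accept states.
16 - 7 = 9

9


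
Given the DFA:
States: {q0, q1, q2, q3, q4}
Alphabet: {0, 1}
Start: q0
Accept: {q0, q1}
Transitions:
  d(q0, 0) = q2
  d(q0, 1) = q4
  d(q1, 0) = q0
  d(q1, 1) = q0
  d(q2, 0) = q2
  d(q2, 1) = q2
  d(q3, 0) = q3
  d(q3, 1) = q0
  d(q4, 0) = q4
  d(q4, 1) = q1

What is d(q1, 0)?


Looking up transition d(q1, 0)

q0


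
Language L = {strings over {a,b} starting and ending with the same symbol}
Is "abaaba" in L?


first = 'a', last = 'a'

Yes, "abaaba" is in L


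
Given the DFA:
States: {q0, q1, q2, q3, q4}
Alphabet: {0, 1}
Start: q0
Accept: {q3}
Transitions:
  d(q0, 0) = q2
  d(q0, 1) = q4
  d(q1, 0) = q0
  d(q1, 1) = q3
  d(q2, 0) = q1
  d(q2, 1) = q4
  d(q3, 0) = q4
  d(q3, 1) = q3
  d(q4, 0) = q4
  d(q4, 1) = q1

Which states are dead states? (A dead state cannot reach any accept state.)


Forward reachability from each state:
  q0 -> reaches accept state q3 (live)
  q1 -> reaches accept state q3 (live)
  q2 -> reaches accept state q3 (live)
  q3 -> reaches accept state q3 (live)
  q4 -> reaches accept state q3 (live)

None (all states can reach an accept state)


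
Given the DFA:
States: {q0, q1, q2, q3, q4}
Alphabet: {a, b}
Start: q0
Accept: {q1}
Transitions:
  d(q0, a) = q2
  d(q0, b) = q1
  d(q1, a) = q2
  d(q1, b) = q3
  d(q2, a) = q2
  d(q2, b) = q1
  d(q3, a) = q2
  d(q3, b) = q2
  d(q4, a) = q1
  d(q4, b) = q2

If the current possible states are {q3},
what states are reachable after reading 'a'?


Apply transition on 'a' from each current state:
  d(q3, a) = q2

{q2}


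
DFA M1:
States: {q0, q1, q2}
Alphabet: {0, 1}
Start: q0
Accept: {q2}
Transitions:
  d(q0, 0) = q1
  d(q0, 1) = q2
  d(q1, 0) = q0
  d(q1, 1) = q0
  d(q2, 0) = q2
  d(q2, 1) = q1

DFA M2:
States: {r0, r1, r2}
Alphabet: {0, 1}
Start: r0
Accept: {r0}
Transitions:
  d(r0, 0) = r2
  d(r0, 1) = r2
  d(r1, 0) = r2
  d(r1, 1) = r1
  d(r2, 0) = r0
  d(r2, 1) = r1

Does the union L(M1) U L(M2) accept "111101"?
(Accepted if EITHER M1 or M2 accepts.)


M1: final=q1 accepted=False
M2: final=r1 accepted=False

No, union rejects (neither accepts)


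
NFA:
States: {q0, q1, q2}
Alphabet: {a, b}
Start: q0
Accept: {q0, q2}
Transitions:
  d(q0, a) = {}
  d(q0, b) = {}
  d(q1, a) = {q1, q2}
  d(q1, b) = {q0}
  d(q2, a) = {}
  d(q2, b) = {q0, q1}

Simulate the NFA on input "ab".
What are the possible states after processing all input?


Start: {q0}
  --a--> {}
  --b--> {}

{} (empty set, no valid transitions)


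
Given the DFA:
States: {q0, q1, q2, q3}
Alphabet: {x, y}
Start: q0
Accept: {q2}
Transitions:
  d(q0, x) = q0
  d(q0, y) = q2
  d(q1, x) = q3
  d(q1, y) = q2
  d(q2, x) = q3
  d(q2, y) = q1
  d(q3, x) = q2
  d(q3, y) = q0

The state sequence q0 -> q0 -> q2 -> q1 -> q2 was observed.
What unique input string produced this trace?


Trace back each transition to find the symbol:
  q0 --[x]--> q0
  q0 --[y]--> q2
  q2 --[y]--> q1
  q1 --[y]--> q2

"xyyy"


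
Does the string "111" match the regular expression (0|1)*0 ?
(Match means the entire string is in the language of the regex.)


|string| = 3; first = '1'; last = '1'

No, "111" does not match (0|1)*0


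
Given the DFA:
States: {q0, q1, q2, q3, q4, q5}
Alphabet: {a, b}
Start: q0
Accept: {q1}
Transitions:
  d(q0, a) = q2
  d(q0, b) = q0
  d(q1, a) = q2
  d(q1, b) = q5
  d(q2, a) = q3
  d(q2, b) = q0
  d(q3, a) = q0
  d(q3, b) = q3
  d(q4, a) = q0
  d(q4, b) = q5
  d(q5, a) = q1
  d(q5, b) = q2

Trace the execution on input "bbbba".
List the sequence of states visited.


Input: bbbba
d(q0, b) = q0
d(q0, b) = q0
d(q0, b) = q0
d(q0, b) = q0
d(q0, a) = q2


q0 -> q0 -> q0 -> q0 -> q0 -> q2


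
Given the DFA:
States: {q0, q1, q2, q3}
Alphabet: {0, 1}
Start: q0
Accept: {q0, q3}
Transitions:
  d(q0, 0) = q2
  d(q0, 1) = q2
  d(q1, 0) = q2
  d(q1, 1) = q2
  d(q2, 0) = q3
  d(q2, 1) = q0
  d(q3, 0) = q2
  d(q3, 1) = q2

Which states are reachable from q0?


BFS from q0:
  layer 0: {q0}
  layer 1: {q2}
  layer 2: {q3}

{q0, q2, q3}


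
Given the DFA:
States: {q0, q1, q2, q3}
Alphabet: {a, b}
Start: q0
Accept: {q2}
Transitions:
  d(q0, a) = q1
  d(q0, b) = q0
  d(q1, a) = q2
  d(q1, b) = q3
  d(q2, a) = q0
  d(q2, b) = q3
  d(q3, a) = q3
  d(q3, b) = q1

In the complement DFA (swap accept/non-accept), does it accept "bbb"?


Trace: q0 -> q0 -> q0 -> q0
Final: q0
Original accept: {q2}
Complement: q0 is not in original accept

Yes, complement accepts (original rejects)


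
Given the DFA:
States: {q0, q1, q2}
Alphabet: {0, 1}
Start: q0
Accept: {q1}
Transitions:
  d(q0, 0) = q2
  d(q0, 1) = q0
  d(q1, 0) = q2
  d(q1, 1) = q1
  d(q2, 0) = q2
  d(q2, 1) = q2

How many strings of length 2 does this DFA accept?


Enumerating all length-2 strings:
  "00" -> q2 [reject]
  "01" -> q2 [reject]
  "10" -> q2 [reject]
  "11" -> q0 [reject]

0 out of 4


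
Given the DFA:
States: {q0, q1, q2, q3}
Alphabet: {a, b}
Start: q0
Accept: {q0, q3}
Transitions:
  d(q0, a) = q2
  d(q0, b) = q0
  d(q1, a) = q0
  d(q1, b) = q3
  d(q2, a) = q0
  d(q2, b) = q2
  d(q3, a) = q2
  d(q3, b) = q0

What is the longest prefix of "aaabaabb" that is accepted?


Run the DFA, marking each prefix where the state is accepting:
  "" -> q0 [accept]
  "a" -> q2 [reject]
  "aa" -> q0 [accept]
  "aaa" -> q2 [reject]
  "aaab" -> q2 [reject]
  "aaaba" -> q0 [accept]
  "aaabaa" -> q2 [reject]
  "aaabaab" -> q2 [reject]
  "aaabaabb" -> q2 [reject]

"aaaba"


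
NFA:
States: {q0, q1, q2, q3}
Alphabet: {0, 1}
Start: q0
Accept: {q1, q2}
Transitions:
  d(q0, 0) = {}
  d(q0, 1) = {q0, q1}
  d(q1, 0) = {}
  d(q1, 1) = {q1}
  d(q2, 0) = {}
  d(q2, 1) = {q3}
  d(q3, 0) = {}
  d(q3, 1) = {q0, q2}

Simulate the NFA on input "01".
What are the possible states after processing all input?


Start: {q0}
  --0--> {}
  --1--> {}

{} (empty set, no valid transitions)


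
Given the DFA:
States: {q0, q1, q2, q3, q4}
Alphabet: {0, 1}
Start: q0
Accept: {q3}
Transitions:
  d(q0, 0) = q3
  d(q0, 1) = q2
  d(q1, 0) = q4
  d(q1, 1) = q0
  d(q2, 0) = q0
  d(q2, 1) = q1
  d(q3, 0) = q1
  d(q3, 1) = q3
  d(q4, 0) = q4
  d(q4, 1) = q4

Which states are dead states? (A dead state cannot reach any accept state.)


Forward reachability from each state:
  q0 -> reaches accept state q3 (live)
  q1 -> reaches accept state q3 (live)
  q2 -> reaches accept state q3 (live)
  q3 -> reaches accept state q3 (live)
  q4 -> reaches {q4}, no accept state (dead)

{q4}


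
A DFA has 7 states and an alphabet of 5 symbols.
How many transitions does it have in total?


Each state has exactly one transition per symbol.
7 * 5 = 35

35


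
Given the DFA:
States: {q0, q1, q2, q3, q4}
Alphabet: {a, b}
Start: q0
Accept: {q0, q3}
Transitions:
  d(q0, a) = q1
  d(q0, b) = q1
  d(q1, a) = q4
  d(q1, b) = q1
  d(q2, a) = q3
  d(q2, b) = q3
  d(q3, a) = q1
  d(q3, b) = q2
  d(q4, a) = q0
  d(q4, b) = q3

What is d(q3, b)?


Looking up transition d(q3, b)

q2


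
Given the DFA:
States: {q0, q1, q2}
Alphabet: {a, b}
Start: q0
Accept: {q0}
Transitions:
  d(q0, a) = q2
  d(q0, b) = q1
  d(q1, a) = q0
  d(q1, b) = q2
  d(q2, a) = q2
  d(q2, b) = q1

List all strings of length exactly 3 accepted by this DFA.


All strings of length 3: 8 total
Accepted: 1

"aba"


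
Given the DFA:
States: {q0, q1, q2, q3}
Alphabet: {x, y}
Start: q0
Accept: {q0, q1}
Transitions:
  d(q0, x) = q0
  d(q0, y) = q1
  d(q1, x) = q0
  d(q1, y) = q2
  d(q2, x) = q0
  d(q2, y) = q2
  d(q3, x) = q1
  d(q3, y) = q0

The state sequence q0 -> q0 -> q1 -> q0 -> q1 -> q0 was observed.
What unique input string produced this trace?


Trace back each transition to find the symbol:
  q0 --[x]--> q0
  q0 --[y]--> q1
  q1 --[x]--> q0
  q0 --[y]--> q1
  q1 --[x]--> q0

"xyxyx"


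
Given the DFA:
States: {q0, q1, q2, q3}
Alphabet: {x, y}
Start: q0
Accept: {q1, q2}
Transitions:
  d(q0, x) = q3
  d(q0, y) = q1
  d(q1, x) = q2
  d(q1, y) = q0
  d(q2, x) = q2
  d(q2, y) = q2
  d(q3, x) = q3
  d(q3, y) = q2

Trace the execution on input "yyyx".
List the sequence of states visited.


Input: yyyx
d(q0, y) = q1
d(q1, y) = q0
d(q0, y) = q1
d(q1, x) = q2


q0 -> q1 -> q0 -> q1 -> q2


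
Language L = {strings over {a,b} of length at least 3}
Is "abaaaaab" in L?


length = 8

Yes, "abaaaaab" is in L


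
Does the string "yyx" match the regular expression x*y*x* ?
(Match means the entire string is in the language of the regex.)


|string| = 3; first = 'y'; last = 'x'

Yes, "yyx" matches x*y*x*


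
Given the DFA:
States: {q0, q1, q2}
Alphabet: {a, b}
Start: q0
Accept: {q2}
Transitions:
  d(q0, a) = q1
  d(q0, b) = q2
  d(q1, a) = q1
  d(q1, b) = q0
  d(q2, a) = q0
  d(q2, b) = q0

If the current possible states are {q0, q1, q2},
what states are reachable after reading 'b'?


Apply transition on 'b' from each current state:
  d(q0, b) = q2
  d(q1, b) = q0
  d(q2, b) = q0

{q0, q2}


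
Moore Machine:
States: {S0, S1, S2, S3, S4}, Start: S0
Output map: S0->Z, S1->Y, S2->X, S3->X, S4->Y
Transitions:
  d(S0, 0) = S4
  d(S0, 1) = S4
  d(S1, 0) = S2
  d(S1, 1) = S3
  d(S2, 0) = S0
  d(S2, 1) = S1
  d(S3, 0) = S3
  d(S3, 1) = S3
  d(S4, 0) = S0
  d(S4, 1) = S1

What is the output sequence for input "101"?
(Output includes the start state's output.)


Start: S0 (output Z)
  --1--> S4 (output Y)
  --0--> S0 (output Z)
  --1--> S4 (output Y)

"ZYZY"


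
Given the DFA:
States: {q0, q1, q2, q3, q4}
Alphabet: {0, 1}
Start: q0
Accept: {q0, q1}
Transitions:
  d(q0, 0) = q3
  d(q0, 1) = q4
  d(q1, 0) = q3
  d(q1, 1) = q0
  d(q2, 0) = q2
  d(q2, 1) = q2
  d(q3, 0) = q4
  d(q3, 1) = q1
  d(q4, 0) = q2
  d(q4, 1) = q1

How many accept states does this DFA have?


Accept states listed: {q0, q1}
Counting: q0(1) q1(2)

2


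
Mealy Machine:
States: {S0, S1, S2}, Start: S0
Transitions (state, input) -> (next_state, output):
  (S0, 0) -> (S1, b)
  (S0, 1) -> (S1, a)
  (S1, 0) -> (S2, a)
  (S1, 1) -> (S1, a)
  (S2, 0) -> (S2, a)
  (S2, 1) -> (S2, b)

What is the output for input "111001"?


Step-by-step:
  (S0, 1) -> (S1, a)
  (S1, 1) -> (S1, a)
  (S1, 1) -> (S1, a)
  (S1, 0) -> (S2, a)
  (S2, 0) -> (S2, a)
  (S2, 1) -> (S2, b)

"aaaaab"


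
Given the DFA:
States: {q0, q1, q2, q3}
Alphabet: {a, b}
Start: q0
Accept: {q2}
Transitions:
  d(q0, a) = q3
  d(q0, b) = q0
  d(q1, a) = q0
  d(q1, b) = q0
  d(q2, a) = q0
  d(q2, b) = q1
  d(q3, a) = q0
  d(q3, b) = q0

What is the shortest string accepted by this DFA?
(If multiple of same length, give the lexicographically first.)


BFS by string length (lex-first path to each state shown):
  len 0: q0<-""
  len 1: q0<-"b", q3<-"a"
  len 2: q0<-"aa", q3<-"ba"
  len 3: q0<-"aab", q3<-"aaa"
  len 4: q0<-"aaaa", q3<-"aaba"
  len 5: q0<-"aaaab", q3<-"aaaaa"
  len 6: q0<-"aaaaaa", q3<-"aaaaba"
  len 7: q0<-"aaaaaab", q3<-"aaaaaaa"
  len 8: q0<-"aaaaaaaa", q3<-"aaaaaaba"

No string accepted (empty language)


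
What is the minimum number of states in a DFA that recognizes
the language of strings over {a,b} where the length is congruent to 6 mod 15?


States track (length) mod 15.
Need 15 states: one per remainder 0..14; accept = remainder 6.

15


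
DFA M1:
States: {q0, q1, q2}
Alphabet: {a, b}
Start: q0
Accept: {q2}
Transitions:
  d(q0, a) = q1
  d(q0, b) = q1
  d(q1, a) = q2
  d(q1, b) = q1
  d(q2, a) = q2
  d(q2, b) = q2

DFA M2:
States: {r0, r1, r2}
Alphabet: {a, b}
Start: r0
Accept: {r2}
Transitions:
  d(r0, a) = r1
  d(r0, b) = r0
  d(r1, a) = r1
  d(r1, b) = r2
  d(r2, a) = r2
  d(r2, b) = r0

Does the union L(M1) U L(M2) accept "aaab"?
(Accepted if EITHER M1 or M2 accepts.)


M1: final=q2 accepted=True
M2: final=r2 accepted=True

Yes, union accepts


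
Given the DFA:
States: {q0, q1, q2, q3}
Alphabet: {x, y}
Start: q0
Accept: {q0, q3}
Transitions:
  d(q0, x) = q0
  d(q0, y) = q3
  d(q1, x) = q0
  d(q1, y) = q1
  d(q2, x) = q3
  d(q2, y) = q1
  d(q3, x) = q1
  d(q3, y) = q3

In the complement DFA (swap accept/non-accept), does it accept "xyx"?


Trace: q0 -> q0 -> q3 -> q1
Final: q1
Original accept: {q0, q3}
Complement: q1 is not in original accept

Yes, complement accepts (original rejects)


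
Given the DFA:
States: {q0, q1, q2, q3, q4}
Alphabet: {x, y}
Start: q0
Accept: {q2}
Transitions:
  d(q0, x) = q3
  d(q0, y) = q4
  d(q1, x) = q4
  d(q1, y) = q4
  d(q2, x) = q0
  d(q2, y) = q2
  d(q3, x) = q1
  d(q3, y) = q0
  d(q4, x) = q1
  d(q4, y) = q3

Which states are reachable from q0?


BFS from q0:
  layer 0: {q0}
  layer 1: {q3, q4}
  layer 2: {q1}

{q0, q1, q3, q4}


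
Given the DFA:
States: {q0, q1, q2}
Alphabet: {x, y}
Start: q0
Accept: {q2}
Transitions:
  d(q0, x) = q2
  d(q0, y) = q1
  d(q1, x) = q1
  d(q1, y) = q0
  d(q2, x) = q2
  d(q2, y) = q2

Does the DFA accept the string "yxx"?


Trace: q0 -> q1 -> q1 -> q1
Final state: q1
Accept states: {q2}

No, rejected (final state q1 is not an accept state)


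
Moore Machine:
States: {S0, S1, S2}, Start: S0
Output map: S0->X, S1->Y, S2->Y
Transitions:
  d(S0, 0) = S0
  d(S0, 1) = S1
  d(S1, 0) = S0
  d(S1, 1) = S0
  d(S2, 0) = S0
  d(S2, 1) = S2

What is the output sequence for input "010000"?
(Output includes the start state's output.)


Start: S0 (output X)
  --0--> S0 (output X)
  --1--> S1 (output Y)
  --0--> S0 (output X)
  --0--> S0 (output X)
  --0--> S0 (output X)
  --0--> S0 (output X)

"XXYXXXX"


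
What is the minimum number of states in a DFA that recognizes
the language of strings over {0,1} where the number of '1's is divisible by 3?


States track (count of '1') mod 3.
Need 3 states: one per remainder 0..2; accept = remainder 0.

3


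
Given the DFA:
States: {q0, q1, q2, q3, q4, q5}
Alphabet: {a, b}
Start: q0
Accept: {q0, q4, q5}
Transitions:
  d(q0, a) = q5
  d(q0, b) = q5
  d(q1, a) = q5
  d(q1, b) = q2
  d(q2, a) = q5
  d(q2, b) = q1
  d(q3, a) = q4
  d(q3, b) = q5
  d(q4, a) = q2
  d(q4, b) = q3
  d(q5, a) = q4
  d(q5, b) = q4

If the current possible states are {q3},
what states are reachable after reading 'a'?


Apply transition on 'a' from each current state:
  d(q3, a) = q4

{q4}


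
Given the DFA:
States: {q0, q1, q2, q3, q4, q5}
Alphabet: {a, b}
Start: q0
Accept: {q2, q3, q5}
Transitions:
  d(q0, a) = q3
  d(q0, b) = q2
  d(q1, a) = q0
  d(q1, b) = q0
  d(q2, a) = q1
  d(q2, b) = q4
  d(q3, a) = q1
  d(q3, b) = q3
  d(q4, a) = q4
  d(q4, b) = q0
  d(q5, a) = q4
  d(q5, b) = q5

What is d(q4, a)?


Looking up transition d(q4, a)

q4


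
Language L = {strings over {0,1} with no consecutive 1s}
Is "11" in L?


'11' occurs at index 0

No, "11" is not in L


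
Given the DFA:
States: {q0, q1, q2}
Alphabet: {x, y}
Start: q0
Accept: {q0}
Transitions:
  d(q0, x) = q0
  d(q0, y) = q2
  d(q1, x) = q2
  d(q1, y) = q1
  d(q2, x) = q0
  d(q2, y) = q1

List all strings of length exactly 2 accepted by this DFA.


All strings of length 2: 4 total
Accepted: 2

"xx", "yx"


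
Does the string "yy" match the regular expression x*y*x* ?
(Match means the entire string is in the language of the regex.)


|string| = 2; first = 'y'; last = 'y'

Yes, "yy" matches x*y*x*


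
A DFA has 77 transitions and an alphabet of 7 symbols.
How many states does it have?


Each state has exactly one transition per symbol.
states = transitions / |alphabet| = 77 / 7 = 11

11


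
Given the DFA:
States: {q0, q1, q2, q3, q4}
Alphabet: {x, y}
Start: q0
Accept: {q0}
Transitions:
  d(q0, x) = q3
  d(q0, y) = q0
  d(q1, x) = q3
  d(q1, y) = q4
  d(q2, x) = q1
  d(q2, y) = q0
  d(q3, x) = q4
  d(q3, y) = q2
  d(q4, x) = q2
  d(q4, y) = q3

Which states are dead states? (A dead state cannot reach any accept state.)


Forward reachability from each state:
  q0 -> reaches accept state q0 (live)
  q1 -> reaches accept state q0 (live)
  q2 -> reaches accept state q0 (live)
  q3 -> reaches accept state q0 (live)
  q4 -> reaches accept state q0 (live)

None (all states can reach an accept state)


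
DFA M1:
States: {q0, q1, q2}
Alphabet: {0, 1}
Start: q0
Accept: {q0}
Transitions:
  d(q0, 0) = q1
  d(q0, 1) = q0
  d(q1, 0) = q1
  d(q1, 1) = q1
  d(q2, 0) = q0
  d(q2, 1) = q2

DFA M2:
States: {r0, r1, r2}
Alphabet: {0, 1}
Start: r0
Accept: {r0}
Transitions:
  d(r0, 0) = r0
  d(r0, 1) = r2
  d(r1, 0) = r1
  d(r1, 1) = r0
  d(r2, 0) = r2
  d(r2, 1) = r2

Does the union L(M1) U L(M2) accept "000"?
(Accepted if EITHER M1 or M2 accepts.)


M1: final=q1 accepted=False
M2: final=r0 accepted=True

Yes, union accepts


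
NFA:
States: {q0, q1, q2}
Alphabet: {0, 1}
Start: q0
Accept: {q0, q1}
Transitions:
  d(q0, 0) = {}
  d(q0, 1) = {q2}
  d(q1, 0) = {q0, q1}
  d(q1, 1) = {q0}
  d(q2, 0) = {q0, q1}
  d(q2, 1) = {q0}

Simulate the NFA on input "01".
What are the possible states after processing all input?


Start: {q0}
  --0--> {}
  --1--> {}

{} (empty set, no valid transitions)


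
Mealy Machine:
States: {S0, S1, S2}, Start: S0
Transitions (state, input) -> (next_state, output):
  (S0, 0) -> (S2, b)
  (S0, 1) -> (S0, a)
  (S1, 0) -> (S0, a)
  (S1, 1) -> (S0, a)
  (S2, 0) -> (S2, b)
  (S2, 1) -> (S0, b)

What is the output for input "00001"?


Step-by-step:
  (S0, 0) -> (S2, b)
  (S2, 0) -> (S2, b)
  (S2, 0) -> (S2, b)
  (S2, 0) -> (S2, b)
  (S2, 1) -> (S0, b)

"bbbbb"


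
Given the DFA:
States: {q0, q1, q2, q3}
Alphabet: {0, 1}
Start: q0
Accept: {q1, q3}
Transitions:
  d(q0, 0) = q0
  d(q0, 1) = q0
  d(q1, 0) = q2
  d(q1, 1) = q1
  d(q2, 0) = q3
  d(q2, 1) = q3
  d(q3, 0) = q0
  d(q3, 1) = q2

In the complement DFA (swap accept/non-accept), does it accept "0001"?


Trace: q0 -> q0 -> q0 -> q0 -> q0
Final: q0
Original accept: {q1, q3}
Complement: q0 is not in original accept

Yes, complement accepts (original rejects)


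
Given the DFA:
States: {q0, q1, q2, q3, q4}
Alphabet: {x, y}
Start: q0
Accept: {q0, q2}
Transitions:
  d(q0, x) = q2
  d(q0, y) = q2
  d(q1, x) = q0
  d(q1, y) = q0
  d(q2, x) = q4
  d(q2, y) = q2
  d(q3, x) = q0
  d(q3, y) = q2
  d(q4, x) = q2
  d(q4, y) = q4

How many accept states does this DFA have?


Accept states listed: {q0, q2}
Counting: q0(1) q2(2)

2


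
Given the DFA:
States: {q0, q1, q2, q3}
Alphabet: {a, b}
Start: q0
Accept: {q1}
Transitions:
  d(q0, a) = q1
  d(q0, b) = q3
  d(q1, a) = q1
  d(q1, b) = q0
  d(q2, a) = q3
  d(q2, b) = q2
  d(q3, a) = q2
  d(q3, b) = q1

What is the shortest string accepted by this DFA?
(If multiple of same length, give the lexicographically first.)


BFS by string length (lex-first path to each state shown):
  len 0: q0<-""
  len 1: q1<-"a", q3<-"b"
Found accept state at length 1.

"a"


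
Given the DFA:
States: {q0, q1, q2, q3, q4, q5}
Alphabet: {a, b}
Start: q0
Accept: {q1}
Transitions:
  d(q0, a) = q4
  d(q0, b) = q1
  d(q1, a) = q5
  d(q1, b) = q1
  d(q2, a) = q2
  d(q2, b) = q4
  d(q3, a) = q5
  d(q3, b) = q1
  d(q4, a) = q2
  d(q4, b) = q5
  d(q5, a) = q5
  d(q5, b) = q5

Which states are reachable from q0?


BFS from q0:
  layer 0: {q0}
  layer 1: {q1, q4}
  layer 2: {q2, q5}

{q0, q1, q2, q4, q5}


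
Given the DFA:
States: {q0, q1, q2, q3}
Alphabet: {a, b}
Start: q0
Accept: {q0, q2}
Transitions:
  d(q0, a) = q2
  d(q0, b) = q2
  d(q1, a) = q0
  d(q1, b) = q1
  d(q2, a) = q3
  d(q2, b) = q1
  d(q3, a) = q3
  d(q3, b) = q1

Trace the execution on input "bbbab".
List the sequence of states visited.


Input: bbbab
d(q0, b) = q2
d(q2, b) = q1
d(q1, b) = q1
d(q1, a) = q0
d(q0, b) = q2


q0 -> q2 -> q1 -> q1 -> q0 -> q2


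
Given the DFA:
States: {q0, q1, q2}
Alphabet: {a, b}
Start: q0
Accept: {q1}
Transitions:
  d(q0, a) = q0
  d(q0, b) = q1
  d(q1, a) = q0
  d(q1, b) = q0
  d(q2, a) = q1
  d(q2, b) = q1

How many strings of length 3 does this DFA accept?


Enumerating all length-3 strings:
  "aaa" -> q0 [reject]
  "aab" -> q1 [accept]
  "aba" -> q0 [reject]
  "abb" -> q0 [reject]
  "baa" -> q0 [reject]
  "bab" -> q1 [accept]
  "bba" -> q0 [reject]
  "bbb" -> q1 [accept]

3 out of 8


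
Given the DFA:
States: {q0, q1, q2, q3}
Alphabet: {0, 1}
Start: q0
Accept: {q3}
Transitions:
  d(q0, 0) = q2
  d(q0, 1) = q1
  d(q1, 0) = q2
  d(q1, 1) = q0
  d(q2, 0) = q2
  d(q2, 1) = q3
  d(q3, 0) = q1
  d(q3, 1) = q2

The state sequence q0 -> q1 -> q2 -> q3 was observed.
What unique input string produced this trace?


Trace back each transition to find the symbol:
  q0 --[1]--> q1
  q1 --[0]--> q2
  q2 --[1]--> q3

"101"


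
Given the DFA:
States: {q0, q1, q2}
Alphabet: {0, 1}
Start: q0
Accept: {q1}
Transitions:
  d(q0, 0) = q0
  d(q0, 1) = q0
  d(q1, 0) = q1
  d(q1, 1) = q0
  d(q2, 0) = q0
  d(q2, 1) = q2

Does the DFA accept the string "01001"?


Trace: q0 -> q0 -> q0 -> q0 -> q0 -> q0
Final state: q0
Accept states: {q1}

No, rejected (final state q0 is not an accept state)


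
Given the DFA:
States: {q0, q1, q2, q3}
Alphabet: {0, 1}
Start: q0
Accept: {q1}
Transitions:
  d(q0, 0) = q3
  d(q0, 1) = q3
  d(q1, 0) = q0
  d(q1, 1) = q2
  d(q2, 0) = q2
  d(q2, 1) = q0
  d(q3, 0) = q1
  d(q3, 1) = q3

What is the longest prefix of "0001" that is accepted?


Run the DFA, marking each prefix where the state is accepting:
  "" -> q0 [reject]
  "0" -> q3 [reject]
  "00" -> q1 [accept]
  "000" -> q0 [reject]
  "0001" -> q3 [reject]

"00"


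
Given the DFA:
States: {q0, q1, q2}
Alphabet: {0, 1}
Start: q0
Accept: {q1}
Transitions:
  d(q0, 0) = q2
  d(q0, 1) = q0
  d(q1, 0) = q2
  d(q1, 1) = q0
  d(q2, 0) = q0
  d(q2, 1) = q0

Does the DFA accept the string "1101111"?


Trace: q0 -> q0 -> q0 -> q2 -> q0 -> q0 -> q0 -> q0
Final state: q0
Accept states: {q1}

No, rejected (final state q0 is not an accept state)


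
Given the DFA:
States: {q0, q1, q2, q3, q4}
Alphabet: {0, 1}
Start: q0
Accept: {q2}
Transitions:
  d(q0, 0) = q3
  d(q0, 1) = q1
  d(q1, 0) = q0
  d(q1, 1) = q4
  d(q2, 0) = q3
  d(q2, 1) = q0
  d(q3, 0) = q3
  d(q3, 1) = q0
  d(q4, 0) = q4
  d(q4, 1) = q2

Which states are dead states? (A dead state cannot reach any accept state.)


Forward reachability from each state:
  q0 -> reaches accept state q2 (live)
  q1 -> reaches accept state q2 (live)
  q2 -> reaches accept state q2 (live)
  q3 -> reaches accept state q2 (live)
  q4 -> reaches accept state q2 (live)

None (all states can reach an accept state)


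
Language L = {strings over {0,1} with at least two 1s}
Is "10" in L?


count('1') = 1

No, "10" is not in L


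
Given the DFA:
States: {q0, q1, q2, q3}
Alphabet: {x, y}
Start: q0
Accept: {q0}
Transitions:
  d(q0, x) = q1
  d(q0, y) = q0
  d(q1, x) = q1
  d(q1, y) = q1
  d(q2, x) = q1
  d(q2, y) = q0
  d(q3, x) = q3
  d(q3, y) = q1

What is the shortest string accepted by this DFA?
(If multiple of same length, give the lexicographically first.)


BFS by string length (lex-first path to each state shown):
  len 0: q0<-""
Found accept state at length 0.

"" (empty string)


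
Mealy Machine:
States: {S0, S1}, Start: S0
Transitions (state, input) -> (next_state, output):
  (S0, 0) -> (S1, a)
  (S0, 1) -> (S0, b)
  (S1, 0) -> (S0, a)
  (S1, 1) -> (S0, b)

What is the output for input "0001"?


Step-by-step:
  (S0, 0) -> (S1, a)
  (S1, 0) -> (S0, a)
  (S0, 0) -> (S1, a)
  (S1, 1) -> (S0, b)

"aaab"


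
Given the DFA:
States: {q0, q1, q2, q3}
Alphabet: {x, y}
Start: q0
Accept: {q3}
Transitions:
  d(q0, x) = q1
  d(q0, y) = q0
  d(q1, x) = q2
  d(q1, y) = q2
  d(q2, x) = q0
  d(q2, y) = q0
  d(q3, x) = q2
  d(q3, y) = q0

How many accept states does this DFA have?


Accept states listed: {q3}
Counting: q3(1)

1


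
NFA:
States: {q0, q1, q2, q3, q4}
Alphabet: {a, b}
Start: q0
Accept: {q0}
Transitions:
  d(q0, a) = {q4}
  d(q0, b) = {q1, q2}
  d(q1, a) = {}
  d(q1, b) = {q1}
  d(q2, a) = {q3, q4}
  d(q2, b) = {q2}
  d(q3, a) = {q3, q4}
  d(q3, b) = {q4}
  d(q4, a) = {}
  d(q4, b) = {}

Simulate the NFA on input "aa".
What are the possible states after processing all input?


Start: {q0}
  --a--> {q4}
  --a--> {}

{} (empty set, no valid transitions)


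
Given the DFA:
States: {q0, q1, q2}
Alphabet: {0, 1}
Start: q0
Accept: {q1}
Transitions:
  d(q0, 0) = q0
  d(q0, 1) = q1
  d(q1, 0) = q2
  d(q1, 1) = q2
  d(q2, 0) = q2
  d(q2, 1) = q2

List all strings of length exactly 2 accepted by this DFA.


All strings of length 2: 4 total
Accepted: 1

"01"


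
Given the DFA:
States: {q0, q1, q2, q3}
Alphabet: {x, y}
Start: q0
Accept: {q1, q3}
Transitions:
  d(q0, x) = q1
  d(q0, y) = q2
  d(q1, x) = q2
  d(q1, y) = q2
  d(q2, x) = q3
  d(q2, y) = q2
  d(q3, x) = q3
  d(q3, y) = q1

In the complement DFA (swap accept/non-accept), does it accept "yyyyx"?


Trace: q0 -> q2 -> q2 -> q2 -> q2 -> q3
Final: q3
Original accept: {q1, q3}
Complement: q3 is in original accept

No, complement rejects (original accepts)


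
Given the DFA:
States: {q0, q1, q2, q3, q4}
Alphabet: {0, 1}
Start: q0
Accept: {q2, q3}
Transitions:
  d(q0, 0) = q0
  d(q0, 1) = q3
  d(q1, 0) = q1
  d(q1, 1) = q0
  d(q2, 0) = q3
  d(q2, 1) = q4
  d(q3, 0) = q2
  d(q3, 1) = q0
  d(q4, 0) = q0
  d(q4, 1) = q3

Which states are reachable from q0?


BFS from q0:
  layer 0: {q0}
  layer 1: {q3}
  layer 2: {q2}
  layer 3: {q4}

{q0, q2, q3, q4}


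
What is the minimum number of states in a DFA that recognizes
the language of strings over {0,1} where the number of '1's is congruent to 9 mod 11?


States track (count of '1') mod 11.
Need 11 states: one per remainder 0..10; accept = remainder 9.

11


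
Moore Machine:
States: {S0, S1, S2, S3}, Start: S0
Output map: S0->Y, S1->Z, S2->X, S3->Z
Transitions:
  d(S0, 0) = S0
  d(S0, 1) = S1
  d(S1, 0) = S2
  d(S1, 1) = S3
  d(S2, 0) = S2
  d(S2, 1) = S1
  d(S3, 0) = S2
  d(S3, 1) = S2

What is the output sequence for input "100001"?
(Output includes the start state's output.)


Start: S0 (output Y)
  --1--> S1 (output Z)
  --0--> S2 (output X)
  --0--> S2 (output X)
  --0--> S2 (output X)
  --0--> S2 (output X)
  --1--> S1 (output Z)

"YZXXXXZ"


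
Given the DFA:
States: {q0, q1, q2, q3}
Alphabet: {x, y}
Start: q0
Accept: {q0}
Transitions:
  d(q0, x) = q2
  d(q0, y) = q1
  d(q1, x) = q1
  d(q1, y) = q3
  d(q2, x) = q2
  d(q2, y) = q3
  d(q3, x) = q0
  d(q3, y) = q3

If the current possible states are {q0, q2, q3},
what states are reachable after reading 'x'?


Apply transition on 'x' from each current state:
  d(q0, x) = q2
  d(q2, x) = q2
  d(q3, x) = q0

{q0, q2}


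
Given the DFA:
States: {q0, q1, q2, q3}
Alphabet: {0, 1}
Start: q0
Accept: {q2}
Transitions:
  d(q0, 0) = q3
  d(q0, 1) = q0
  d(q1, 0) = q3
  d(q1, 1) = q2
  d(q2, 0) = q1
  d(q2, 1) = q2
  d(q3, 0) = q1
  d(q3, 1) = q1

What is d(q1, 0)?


Looking up transition d(q1, 0)

q3


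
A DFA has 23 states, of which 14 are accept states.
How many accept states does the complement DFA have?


Complement swaps accept and non-accept states.
23 - 14 = 9

9


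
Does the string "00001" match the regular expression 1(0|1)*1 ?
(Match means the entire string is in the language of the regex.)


|string| = 5; first = '0'; last = '1'

No, "00001" does not match 1(0|1)*1


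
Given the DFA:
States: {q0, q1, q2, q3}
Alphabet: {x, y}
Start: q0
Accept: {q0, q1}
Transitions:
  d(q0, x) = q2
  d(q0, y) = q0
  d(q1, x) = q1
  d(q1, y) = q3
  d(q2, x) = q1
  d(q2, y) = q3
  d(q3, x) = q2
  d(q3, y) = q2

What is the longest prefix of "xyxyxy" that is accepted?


Run the DFA, marking each prefix where the state is accepting:
  "" -> q0 [accept]
  "x" -> q2 [reject]
  "xy" -> q3 [reject]
  "xyx" -> q2 [reject]
  "xyxy" -> q3 [reject]
  "xyxyx" -> q2 [reject]
  "xyxyxy" -> q3 [reject]

""


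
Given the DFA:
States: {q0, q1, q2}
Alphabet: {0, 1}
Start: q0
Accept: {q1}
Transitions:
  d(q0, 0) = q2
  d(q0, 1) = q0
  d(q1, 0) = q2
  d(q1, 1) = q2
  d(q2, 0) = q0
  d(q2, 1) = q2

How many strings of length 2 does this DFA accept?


Enumerating all length-2 strings:
  "00" -> q0 [reject]
  "01" -> q2 [reject]
  "10" -> q2 [reject]
  "11" -> q0 [reject]

0 out of 4


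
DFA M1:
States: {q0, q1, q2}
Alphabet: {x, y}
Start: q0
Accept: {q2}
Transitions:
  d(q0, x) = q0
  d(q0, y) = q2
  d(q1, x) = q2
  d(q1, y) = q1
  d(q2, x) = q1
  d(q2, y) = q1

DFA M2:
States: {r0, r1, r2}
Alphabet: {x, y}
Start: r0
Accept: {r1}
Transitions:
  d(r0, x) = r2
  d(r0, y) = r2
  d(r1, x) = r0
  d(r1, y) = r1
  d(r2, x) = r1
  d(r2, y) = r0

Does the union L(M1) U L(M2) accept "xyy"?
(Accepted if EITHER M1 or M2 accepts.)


M1: final=q1 accepted=False
M2: final=r2 accepted=False

No, union rejects (neither accepts)


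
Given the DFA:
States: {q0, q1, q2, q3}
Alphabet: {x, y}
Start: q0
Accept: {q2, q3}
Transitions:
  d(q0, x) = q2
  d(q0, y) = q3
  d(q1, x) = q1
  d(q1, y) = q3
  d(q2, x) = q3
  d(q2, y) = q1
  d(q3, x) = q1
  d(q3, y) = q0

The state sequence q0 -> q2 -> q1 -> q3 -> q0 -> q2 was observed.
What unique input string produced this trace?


Trace back each transition to find the symbol:
  q0 --[x]--> q2
  q2 --[y]--> q1
  q1 --[y]--> q3
  q3 --[y]--> q0
  q0 --[x]--> q2

"xyyyx"


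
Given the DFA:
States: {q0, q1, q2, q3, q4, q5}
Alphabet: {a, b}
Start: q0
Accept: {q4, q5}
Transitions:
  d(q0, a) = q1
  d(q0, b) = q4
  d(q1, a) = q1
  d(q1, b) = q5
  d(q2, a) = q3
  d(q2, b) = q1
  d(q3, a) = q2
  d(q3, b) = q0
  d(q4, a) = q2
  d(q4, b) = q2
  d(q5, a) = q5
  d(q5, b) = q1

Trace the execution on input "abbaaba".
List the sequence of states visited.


Input: abbaaba
d(q0, a) = q1
d(q1, b) = q5
d(q5, b) = q1
d(q1, a) = q1
d(q1, a) = q1
d(q1, b) = q5
d(q5, a) = q5


q0 -> q1 -> q5 -> q1 -> q1 -> q1 -> q5 -> q5


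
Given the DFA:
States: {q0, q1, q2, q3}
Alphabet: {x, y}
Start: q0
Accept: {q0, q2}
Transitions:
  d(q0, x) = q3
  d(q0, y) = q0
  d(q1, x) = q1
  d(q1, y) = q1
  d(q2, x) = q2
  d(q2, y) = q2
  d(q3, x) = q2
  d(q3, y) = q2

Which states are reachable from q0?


BFS from q0:
  layer 0: {q0}
  layer 1: {q3}
  layer 2: {q2}

{q0, q2, q3}


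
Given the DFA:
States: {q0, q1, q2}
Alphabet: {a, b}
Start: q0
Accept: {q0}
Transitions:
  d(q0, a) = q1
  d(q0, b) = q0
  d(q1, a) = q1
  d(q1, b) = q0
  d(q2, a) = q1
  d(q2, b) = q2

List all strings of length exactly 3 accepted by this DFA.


All strings of length 3: 8 total
Accepted: 4

"aab", "abb", "bab", "bbb"


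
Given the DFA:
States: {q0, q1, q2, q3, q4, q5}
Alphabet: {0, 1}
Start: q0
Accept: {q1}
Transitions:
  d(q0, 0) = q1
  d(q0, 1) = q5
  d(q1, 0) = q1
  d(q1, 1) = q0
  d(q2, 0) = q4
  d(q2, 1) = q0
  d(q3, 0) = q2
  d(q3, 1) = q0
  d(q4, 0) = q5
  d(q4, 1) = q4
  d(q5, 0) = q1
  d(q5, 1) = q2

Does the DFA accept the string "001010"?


Trace: q0 -> q1 -> q1 -> q0 -> q1 -> q0 -> q1
Final state: q1
Accept states: {q1}

Yes, accepted (final state q1 is an accept state)


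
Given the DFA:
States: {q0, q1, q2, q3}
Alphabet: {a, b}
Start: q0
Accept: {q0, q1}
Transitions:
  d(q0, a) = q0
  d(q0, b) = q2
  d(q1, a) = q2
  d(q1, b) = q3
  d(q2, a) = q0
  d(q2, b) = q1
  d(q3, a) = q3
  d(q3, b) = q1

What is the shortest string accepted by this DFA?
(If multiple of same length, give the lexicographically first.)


BFS by string length (lex-first path to each state shown):
  len 0: q0<-""
Found accept state at length 0.

"" (empty string)


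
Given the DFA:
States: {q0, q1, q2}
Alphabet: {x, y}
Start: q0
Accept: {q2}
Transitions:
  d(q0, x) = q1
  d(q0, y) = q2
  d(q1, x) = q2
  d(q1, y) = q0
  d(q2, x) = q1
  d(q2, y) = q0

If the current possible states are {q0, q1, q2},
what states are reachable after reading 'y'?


Apply transition on 'y' from each current state:
  d(q0, y) = q2
  d(q1, y) = q0
  d(q2, y) = q0

{q0, q2}


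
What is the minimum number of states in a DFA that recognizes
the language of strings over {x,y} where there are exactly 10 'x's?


States: count = 0, 1, ..., 10 (that's 11 states), plus a dead state for count > 10.
Total: 11 + 1 = 12. Accept = count-10 state.

12


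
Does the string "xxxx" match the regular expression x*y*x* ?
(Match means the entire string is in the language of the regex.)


|string| = 4; first = 'x'; last = 'x'

Yes, "xxxx" matches x*y*x*


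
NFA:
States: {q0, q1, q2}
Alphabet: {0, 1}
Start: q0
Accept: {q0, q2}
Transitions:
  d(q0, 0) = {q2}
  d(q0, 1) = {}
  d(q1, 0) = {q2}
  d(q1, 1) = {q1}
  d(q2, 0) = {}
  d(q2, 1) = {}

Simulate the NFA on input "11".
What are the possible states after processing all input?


Start: {q0}
  --1--> {}
  --1--> {}

{} (empty set, no valid transitions)


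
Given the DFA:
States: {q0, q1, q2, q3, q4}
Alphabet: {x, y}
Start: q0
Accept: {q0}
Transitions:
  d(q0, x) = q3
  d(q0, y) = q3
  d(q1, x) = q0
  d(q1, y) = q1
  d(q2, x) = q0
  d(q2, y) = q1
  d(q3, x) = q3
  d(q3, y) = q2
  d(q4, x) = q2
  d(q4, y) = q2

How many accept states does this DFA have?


Accept states listed: {q0}
Counting: q0(1)

1


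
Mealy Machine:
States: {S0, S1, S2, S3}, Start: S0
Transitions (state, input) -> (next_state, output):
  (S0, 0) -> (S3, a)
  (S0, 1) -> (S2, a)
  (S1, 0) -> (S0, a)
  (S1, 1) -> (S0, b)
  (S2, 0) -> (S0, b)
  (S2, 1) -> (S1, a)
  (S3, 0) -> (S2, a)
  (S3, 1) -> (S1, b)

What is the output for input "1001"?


Step-by-step:
  (S0, 1) -> (S2, a)
  (S2, 0) -> (S0, b)
  (S0, 0) -> (S3, a)
  (S3, 1) -> (S1, b)

"abab"


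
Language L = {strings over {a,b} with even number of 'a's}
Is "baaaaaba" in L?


count('a') = 6; 6 mod 2 = 0

Yes, "baaaaaba" is in L


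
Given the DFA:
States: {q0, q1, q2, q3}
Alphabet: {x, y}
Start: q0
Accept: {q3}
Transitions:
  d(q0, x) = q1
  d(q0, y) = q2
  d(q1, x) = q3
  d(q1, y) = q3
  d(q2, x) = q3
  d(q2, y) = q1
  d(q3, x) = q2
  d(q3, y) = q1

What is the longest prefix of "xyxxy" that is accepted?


Run the DFA, marking each prefix where the state is accepting:
  "" -> q0 [reject]
  "x" -> q1 [reject]
  "xy" -> q3 [accept]
  "xyx" -> q2 [reject]
  "xyxx" -> q3 [accept]
  "xyxxy" -> q1 [reject]

"xyxx"


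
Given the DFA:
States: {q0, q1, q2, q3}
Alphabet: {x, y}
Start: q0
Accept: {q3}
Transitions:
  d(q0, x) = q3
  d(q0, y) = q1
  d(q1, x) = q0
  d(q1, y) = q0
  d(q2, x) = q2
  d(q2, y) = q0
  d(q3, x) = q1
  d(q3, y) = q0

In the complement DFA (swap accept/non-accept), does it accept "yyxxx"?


Trace: q0 -> q1 -> q0 -> q3 -> q1 -> q0
Final: q0
Original accept: {q3}
Complement: q0 is not in original accept

Yes, complement accepts (original rejects)


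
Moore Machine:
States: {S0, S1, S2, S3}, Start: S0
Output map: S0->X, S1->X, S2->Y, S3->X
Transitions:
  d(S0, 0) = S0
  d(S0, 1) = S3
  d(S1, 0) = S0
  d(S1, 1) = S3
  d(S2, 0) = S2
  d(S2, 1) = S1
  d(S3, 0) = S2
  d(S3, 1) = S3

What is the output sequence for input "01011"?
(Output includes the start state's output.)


Start: S0 (output X)
  --0--> S0 (output X)
  --1--> S3 (output X)
  --0--> S2 (output Y)
  --1--> S1 (output X)
  --1--> S3 (output X)

"XXXYXX"


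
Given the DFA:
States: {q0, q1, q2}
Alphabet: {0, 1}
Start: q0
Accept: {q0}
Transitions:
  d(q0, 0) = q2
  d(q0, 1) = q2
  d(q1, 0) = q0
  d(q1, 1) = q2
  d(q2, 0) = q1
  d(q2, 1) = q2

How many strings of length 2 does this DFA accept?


Enumerating all length-2 strings:
  "00" -> q1 [reject]
  "01" -> q2 [reject]
  "10" -> q1 [reject]
  "11" -> q2 [reject]

0 out of 4


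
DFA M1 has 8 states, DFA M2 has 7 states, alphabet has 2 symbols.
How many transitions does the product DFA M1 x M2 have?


Product DFA has 8 * 7 = 56 states.
Each has 2 transitions: 56 * 2 = 112

112


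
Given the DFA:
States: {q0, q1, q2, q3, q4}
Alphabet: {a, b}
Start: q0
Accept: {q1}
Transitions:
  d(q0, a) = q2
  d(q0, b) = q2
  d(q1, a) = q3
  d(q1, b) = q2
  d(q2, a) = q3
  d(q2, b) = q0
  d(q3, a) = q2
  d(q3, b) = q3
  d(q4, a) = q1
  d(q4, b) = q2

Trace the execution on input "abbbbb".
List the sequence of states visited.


Input: abbbbb
d(q0, a) = q2
d(q2, b) = q0
d(q0, b) = q2
d(q2, b) = q0
d(q0, b) = q2
d(q2, b) = q0


q0 -> q2 -> q0 -> q2 -> q0 -> q2 -> q0


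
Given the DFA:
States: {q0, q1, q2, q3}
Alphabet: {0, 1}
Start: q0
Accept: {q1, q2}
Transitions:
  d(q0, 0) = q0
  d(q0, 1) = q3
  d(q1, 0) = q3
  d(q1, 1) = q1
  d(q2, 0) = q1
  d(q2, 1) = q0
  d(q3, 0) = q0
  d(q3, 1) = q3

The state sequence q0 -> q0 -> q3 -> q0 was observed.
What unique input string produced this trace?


Trace back each transition to find the symbol:
  q0 --[0]--> q0
  q0 --[1]--> q3
  q3 --[0]--> q0

"010"


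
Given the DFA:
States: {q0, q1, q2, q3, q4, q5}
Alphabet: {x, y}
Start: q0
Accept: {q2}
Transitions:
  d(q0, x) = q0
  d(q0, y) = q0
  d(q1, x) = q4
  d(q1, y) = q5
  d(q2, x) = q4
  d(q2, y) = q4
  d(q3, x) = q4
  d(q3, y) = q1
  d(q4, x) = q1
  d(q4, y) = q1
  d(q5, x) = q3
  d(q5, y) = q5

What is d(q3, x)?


Looking up transition d(q3, x)

q4


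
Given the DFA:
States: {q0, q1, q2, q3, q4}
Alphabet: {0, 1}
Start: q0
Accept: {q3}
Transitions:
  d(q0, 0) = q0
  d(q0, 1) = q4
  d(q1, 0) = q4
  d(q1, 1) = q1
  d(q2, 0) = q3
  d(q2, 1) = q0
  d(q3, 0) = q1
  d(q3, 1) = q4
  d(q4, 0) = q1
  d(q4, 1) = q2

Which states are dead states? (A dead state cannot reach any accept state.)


Forward reachability from each state:
  q0 -> reaches accept state q3 (live)
  q1 -> reaches accept state q3 (live)
  q2 -> reaches accept state q3 (live)
  q3 -> reaches accept state q3 (live)
  q4 -> reaches accept state q3 (live)

None (all states can reach an accept state)


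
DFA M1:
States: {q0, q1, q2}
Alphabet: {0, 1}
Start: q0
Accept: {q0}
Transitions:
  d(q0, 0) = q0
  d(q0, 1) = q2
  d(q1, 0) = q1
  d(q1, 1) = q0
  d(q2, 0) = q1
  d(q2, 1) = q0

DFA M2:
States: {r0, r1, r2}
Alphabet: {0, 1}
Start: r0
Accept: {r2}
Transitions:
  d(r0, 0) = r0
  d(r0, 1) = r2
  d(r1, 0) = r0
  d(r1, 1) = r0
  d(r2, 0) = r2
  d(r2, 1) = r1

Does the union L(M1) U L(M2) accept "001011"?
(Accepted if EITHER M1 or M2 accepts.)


M1: final=q2 accepted=False
M2: final=r0 accepted=False

No, union rejects (neither accepts)
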